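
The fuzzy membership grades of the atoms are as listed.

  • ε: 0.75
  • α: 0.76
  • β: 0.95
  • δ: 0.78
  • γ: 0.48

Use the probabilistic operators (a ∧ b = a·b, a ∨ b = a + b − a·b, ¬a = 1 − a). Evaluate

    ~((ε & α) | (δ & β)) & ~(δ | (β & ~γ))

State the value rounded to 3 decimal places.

0.012

ε & α = a·b on (0.7500, 0.7600) = 0.5700
δ & β = a·b on (0.7800, 0.9500) = 0.7410
(ε & α) | (δ & β) = a + b − a·b on (0.5700, 0.7410) = 0.8886
~((ε & α) | (δ & β)) = 1 − 0.8886 = 0.1114
~γ = 1 − 0.4800 = 0.5200
β & ~γ = a·b on (0.9500, 0.5200) = 0.4940
δ | (β & ~γ) = a + b − a·b on (0.7800, 0.4940) = 0.8887
~(δ | (β & ~γ)) = 1 − 0.8887 = 0.1113
~((ε & α) | (δ & β)) & ~(δ | (β & ~γ)) = a·b on (0.1114, 0.1113) = 0.0124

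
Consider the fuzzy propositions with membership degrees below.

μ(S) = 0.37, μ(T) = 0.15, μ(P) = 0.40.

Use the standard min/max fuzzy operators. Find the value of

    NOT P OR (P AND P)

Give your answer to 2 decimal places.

0.60

NOT P = 1 − 0.40 = 0.60
P AND P = min(a, b) on (0.40, 0.40) = 0.40
NOT P OR (P AND P) = max(a, b) on (0.60, 0.40) = 0.60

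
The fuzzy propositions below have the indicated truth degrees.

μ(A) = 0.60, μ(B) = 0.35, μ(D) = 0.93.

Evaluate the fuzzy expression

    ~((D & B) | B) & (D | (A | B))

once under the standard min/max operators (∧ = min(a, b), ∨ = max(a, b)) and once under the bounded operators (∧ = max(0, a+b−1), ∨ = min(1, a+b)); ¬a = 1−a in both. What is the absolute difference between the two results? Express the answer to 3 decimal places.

Under standard min/max:
  D & B = min(a, b) on (0.93, 0.35) = 0.35
  (D & B) | B = max(a, b) on (0.35, 0.35) = 0.35
  ~((D & B) | B) = 1 − 0.35 = 0.65
  A | B = max(a, b) on (0.60, 0.35) = 0.60
  D | (A | B) = max(a, b) on (0.93, 0.60) = 0.93
  ~((D & B) | B) & (D | (A | B)) = min(a, b) on (0.65, 0.93) = 0.65
  → value = 0.6500
Under bounded:
  D & B = max(0, a+b−1) on (0.93, 0.35) = 0.28
  (D & B) | B = min(1, a+b) on (0.28, 0.35) = 0.63
  ~((D & B) | B) = 1 − 0.63 = 0.37
  A | B = min(1, a+b) on (0.60, 0.35) = 0.95
  D | (A | B) = min(1, a+b) on (0.93, 0.95) = 1.00
  ~((D & B) | B) & (D | (A | B)) = max(0, a+b−1) on (0.37, 1.00) = 0.37
  → value = 0.3700
|0.6500 − 0.3700| = 0.280

0.280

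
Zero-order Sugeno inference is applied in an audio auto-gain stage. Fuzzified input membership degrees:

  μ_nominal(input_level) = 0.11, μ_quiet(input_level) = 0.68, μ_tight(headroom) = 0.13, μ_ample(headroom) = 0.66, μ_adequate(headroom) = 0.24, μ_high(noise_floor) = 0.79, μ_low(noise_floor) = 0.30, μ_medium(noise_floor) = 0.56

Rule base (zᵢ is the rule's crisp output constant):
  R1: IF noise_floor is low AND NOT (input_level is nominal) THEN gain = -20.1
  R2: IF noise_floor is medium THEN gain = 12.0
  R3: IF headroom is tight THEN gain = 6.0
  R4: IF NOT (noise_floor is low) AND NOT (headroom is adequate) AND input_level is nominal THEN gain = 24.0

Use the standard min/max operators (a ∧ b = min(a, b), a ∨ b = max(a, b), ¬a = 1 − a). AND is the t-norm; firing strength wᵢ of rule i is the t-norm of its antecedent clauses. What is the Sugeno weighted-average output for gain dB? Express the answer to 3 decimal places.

3.736

R1 (z=-20.1): low=0.30, ¬nominal=1−0.11=0.89; AND[min(a, b)] → w = 0.30
R2 (z=12.0): medium=0.56 → w = 0.56
R3 (z=6.0): tight=0.13 → w = 0.13
R4 (z=24.0): ¬low=1−0.30=0.70, ¬adequate=1−0.24=0.76, nominal=0.11; AND[min(a, b)] → w = 0.11
Weighted average = (0.30·-20.1 + 0.56·12.0 + 0.13·6.0 + 0.11·24.0) / (0.30 + 0.56 + 0.13 + 0.11)
  = 4.1100 / 1.1000 = 3.736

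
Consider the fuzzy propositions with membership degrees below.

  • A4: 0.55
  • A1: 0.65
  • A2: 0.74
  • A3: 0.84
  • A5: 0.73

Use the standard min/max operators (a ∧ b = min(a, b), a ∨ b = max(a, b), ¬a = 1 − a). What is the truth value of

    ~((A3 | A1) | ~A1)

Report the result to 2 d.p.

0.16

A3 | A1 = max(a, b) on (0.84, 0.65) = 0.84
~A1 = 1 − 0.65 = 0.35
(A3 | A1) | ~A1 = max(a, b) on (0.84, 0.35) = 0.84
~((A3 | A1) | ~A1) = 1 − 0.84 = 0.16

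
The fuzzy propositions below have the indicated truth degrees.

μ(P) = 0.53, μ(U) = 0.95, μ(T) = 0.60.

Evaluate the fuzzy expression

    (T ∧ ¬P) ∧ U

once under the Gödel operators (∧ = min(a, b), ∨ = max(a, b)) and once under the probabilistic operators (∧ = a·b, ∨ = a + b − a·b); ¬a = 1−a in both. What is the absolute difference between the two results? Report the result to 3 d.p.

Under Gödel:
  ¬P = 1 − 0.53 = 0.47
  T ∧ ¬P = min(a, b) on (0.60, 0.47) = 0.47
  (T ∧ ¬P) ∧ U = min(a, b) on (0.47, 0.95) = 0.47
  → value = 0.4700
Under probabilistic:
  ¬P = 1 − 0.5300 = 0.4700
  T ∧ ¬P = a·b on (0.6000, 0.4700) = 0.2820
  (T ∧ ¬P) ∧ U = a·b on (0.2820, 0.9500) = 0.2679
  → value = 0.2679
|0.4700 − 0.2679| = 0.202

0.202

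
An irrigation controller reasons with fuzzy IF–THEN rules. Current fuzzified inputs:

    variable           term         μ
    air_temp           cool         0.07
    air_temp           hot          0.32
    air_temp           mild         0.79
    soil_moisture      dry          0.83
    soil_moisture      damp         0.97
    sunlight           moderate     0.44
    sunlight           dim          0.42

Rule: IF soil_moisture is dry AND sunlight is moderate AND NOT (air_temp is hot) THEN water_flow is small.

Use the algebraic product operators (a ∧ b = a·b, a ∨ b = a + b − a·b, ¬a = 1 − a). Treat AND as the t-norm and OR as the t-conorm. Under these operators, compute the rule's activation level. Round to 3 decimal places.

firing strength: dry=0.83, moderate=0.44, ¬hot=1−0.32=0.68; AND[a·b] → w = 0.2483

0.248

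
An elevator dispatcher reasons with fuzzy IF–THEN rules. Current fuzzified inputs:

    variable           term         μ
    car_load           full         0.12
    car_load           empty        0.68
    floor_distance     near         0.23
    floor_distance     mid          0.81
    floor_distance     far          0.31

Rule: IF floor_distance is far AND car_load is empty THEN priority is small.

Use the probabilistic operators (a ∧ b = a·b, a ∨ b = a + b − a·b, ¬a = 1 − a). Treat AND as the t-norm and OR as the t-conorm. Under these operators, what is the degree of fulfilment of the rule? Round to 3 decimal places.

firing strength: far=0.31, empty=0.68; AND[a·b] → w = 0.2108

0.211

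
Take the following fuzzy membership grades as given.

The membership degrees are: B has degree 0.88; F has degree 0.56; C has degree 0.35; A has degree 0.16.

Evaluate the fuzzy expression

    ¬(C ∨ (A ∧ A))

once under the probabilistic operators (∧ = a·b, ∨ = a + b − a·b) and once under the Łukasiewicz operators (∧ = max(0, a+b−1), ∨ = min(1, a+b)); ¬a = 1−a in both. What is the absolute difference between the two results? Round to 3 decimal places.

0.017

Under probabilistic:
  A ∧ A = a·b on (0.1600, 0.1600) = 0.0256
  C ∨ (A ∧ A) = a + b − a·b on (0.3500, 0.0256) = 0.3666
  ¬(C ∨ (A ∧ A)) = 1 − 0.3666 = 0.6334
  → value = 0.6334
Under Łukasiewicz:
  A ∧ A = max(0, a+b−1) on (0.16, 0.16) = 0.00
  C ∨ (A ∧ A) = min(1, a+b) on (0.35, 0.00) = 0.35
  ¬(C ∨ (A ∧ A)) = 1 − 0.35 = 0.65
  → value = 0.6500
|0.6334 − 0.6500| = 0.017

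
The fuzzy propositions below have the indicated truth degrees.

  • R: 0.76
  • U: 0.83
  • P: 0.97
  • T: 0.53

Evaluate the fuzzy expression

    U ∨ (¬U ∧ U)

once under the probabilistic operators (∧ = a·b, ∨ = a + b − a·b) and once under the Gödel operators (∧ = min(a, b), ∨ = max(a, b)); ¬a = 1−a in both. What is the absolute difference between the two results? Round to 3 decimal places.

Under probabilistic:
  ¬U = 1 − 0.8300 = 0.1700
  ¬U ∧ U = a·b on (0.1700, 0.8300) = 0.1411
  U ∨ (¬U ∧ U) = a + b − a·b on (0.8300, 0.1411) = 0.8540
  → value = 0.8540
Under Gödel:
  ¬U = 1 − 0.83 = 0.17
  ¬U ∧ U = min(a, b) on (0.17, 0.83) = 0.17
  U ∨ (¬U ∧ U) = max(a, b) on (0.83, 0.17) = 0.83
  → value = 0.8300
|0.8540 − 0.8300| = 0.024

0.024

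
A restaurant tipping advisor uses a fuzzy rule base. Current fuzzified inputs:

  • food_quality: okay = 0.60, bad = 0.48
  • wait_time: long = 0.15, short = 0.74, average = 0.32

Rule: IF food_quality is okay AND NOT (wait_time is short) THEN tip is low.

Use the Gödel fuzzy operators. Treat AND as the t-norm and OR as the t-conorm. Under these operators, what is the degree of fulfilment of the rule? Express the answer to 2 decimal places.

firing strength: okay=0.60, ¬short=1−0.74=0.26; AND[min(a, b)] → w = 0.26

0.26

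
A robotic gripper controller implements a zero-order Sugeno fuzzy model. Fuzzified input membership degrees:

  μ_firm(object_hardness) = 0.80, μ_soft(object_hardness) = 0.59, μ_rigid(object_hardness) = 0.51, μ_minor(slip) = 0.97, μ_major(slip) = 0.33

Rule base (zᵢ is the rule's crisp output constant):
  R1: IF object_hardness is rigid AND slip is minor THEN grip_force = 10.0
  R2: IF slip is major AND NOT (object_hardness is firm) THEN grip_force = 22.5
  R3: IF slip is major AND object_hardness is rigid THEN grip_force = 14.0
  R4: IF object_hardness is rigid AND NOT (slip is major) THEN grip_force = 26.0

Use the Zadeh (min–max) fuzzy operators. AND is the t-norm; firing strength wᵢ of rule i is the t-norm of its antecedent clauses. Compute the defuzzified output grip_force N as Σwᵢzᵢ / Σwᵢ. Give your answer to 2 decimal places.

R1 (z=10.0): rigid=0.51, minor=0.97; AND[min(a, b)] → w = 0.51
R2 (z=22.5): major=0.33, ¬firm=1−0.80=0.20; AND[min(a, b)] → w = 0.20
R3 (z=14.0): major=0.33, rigid=0.51; AND[min(a, b)] → w = 0.33
R4 (z=26.0): rigid=0.51, ¬major=1−0.33=0.67; AND[min(a, b)] → w = 0.51
Weighted average = (0.51·10.0 + 0.20·22.5 + 0.33·14.0 + 0.51·26.0) / (0.51 + 0.20 + 0.33 + 0.51)
  = 27.4800 / 1.5500 = 17.73

17.73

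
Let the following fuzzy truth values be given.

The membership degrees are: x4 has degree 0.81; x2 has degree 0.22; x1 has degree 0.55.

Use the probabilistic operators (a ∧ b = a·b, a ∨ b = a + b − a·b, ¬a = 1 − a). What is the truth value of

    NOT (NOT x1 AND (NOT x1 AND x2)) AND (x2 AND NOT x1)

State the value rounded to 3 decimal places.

NOT x1 = 1 − 0.5500 = 0.4500
NOT x1 = 1 − 0.5500 = 0.4500
NOT x1 AND x2 = a·b on (0.4500, 0.2200) = 0.0990
NOT x1 AND (NOT x1 AND x2) = a·b on (0.4500, 0.0990) = 0.0445
NOT (NOT x1 AND (NOT x1 AND x2)) = 1 − 0.0445 = 0.9555
NOT x1 = 1 − 0.5500 = 0.4500
x2 AND NOT x1 = a·b on (0.2200, 0.4500) = 0.0990
NOT (NOT x1 AND (NOT x1 AND x2)) AND (x2 AND NOT x1) = a·b on (0.9555, 0.0990) = 0.0946

0.095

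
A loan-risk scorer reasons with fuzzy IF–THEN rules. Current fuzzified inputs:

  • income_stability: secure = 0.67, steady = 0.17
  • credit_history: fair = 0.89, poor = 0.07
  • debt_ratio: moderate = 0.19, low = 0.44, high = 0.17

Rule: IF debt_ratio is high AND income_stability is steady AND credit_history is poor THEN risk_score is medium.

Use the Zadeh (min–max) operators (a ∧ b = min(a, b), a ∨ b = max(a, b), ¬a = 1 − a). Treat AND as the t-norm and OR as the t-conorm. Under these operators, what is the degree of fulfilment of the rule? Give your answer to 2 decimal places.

firing strength: high=0.17, steady=0.17, poor=0.07; AND[min(a, b)] → w = 0.07

0.07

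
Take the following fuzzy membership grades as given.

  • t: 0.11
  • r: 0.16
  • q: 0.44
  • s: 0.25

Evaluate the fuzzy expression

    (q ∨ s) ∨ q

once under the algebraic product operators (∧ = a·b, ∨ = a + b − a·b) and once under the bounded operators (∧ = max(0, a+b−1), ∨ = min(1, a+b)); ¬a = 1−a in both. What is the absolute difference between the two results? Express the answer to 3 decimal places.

0.235

Under algebraic product:
  q ∨ s = a + b − a·b on (0.4400, 0.2500) = 0.5800
  (q ∨ s) ∨ q = a + b − a·b on (0.5800, 0.4400) = 0.7648
  → value = 0.7648
Under bounded:
  q ∨ s = min(1, a+b) on (0.44, 0.25) = 0.69
  (q ∨ s) ∨ q = min(1, a+b) on (0.69, 0.44) = 1.00
  → value = 1.0000
|0.7648 − 1.0000| = 0.235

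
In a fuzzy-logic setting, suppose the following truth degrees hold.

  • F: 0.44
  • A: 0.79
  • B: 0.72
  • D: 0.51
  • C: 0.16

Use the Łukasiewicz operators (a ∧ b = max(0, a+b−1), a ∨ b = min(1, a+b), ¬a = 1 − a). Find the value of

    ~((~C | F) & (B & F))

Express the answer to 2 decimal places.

0.84

~C = 1 − 0.16 = 0.84
~C | F = min(1, a+b) on (0.84, 0.44) = 1.00
B & F = max(0, a+b−1) on (0.72, 0.44) = 0.16
(~C | F) & (B & F) = max(0, a+b−1) on (1.00, 0.16) = 0.16
~((~C | F) & (B & F)) = 1 − 0.16 = 0.84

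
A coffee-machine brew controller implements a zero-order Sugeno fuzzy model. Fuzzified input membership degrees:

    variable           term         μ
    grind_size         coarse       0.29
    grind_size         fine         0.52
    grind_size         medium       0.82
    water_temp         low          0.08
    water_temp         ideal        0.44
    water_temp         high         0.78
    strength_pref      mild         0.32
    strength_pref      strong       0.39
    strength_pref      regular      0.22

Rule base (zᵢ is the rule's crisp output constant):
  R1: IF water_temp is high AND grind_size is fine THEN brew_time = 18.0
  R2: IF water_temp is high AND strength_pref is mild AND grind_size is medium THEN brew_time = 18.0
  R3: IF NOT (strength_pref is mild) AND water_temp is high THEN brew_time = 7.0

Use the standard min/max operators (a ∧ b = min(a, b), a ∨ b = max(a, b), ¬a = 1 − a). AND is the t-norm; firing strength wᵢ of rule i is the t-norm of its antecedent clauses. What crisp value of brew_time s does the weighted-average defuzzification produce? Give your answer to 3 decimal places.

R1 (z=18.0): high=0.78, fine=0.52; AND[min(a, b)] → w = 0.52
R2 (z=18.0): high=0.78, mild=0.32, medium=0.82; AND[min(a, b)] → w = 0.32
R3 (z=7.0): ¬mild=1−0.32=0.68, high=0.78; AND[min(a, b)] → w = 0.68
Weighted average = (0.52·18.0 + 0.32·18.0 + 0.68·7.0) / (0.52 + 0.32 + 0.68)
  = 19.8800 / 1.5200 = 13.079

13.079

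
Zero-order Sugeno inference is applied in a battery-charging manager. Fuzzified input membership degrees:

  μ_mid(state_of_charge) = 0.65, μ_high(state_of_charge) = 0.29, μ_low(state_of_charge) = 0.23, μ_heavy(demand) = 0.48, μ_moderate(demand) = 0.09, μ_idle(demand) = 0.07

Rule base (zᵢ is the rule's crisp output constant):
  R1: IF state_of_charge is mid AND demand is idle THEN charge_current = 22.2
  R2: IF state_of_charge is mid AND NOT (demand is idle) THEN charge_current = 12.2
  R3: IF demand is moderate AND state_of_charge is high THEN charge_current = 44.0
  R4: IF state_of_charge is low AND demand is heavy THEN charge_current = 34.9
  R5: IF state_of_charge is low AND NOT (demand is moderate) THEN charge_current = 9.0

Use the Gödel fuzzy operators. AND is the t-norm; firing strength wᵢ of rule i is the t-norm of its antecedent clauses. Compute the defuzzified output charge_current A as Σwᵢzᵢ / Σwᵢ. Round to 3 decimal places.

R1 (z=22.2): mid=0.65, idle=0.07; AND[min(a, b)] → w = 0.07
R2 (z=12.2): mid=0.65, ¬idle=1−0.07=0.93; AND[min(a, b)] → w = 0.65
R3 (z=44.0): moderate=0.09, high=0.29; AND[min(a, b)] → w = 0.09
R4 (z=34.9): low=0.23, heavy=0.48; AND[min(a, b)] → w = 0.23
R5 (z=9.0): low=0.23, ¬moderate=1−0.09=0.91; AND[min(a, b)] → w = 0.23
Weighted average = (0.07·22.2 + 0.65·12.2 + 0.09·44.0 + 0.23·34.9 + 0.23·9.0) / (0.07 + 0.65 + 0.09 + 0.23 + 0.23)
  = 23.5410 / 1.2700 = 18.536

18.536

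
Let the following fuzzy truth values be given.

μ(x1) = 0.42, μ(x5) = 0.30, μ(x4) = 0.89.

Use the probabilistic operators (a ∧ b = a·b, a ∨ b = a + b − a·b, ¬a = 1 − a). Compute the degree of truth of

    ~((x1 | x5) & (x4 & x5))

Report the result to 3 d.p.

0.841

x1 | x5 = a + b − a·b on (0.4200, 0.3000) = 0.5940
x4 & x5 = a·b on (0.8900, 0.3000) = 0.2670
(x1 | x5) & (x4 & x5) = a·b on (0.5940, 0.2670) = 0.1586
~((x1 | x5) & (x4 & x5)) = 1 − 0.1586 = 0.8414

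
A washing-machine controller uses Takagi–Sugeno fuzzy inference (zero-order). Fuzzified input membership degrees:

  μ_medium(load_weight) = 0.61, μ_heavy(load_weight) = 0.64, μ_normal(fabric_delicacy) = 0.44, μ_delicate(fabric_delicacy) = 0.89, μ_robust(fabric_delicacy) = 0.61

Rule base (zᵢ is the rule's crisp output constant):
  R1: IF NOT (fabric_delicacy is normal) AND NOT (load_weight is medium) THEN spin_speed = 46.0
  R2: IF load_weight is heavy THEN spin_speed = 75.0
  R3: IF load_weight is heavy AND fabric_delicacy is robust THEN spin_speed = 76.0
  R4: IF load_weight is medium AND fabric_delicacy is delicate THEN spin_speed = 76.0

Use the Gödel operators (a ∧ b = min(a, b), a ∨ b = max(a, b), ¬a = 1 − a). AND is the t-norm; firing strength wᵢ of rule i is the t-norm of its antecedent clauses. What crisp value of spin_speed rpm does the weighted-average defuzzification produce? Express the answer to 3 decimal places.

70.516

R1 (z=46.0): ¬normal=1−0.44=0.56, ¬medium=1−0.61=0.39; AND[min(a, b)] → w = 0.39
R2 (z=75.0): heavy=0.64 → w = 0.64
R3 (z=76.0): heavy=0.64, robust=0.61; AND[min(a, b)] → w = 0.61
R4 (z=76.0): medium=0.61, delicate=0.89; AND[min(a, b)] → w = 0.61
Weighted average = (0.39·46.0 + 0.64·75.0 + 0.61·76.0 + 0.61·76.0) / (0.39 + 0.64 + 0.61 + 0.61)
  = 158.6600 / 2.2500 = 70.516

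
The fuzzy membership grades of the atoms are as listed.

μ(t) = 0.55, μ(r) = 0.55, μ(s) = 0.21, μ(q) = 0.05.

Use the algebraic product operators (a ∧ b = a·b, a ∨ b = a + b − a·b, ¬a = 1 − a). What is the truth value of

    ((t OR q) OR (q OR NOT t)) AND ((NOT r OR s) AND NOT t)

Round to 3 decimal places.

t OR q = a + b − a·b on (0.5500, 0.0500) = 0.5725
NOT t = 1 − 0.5500 = 0.4500
q OR NOT t = a + b − a·b on (0.0500, 0.4500) = 0.4775
(t OR q) OR (q OR NOT t) = a + b − a·b on (0.5725, 0.4775) = 0.7766
NOT r = 1 − 0.5500 = 0.4500
NOT r OR s = a + b − a·b on (0.4500, 0.2100) = 0.5655
NOT t = 1 − 0.5500 = 0.4500
(NOT r OR s) AND NOT t = a·b on (0.5655, 0.4500) = 0.2545
((t OR q) OR (q OR NOT t)) AND ((NOT r OR s) AND NOT t) = a·b on (0.7766, 0.2545) = 0.1976

0.198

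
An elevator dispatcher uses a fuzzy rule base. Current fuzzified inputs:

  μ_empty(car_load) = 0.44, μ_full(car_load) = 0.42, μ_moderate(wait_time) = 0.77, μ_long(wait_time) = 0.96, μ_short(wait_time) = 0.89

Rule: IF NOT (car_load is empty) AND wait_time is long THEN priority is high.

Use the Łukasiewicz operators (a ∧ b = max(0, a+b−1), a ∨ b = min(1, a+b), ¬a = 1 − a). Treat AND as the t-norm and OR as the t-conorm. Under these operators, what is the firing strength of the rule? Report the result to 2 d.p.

firing strength: ¬empty=1−0.44=0.56, long=0.96; AND[max(0, a+b−1)] → w = 0.52

0.52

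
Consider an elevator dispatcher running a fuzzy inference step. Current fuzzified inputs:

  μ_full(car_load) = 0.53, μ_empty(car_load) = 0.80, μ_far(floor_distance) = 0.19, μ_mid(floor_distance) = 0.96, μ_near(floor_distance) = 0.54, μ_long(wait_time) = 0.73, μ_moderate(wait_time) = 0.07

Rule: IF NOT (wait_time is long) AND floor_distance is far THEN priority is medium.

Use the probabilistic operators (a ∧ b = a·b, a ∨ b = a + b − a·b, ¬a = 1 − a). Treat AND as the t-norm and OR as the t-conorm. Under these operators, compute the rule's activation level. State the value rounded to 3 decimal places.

0.051

firing strength: ¬long=1−0.73=0.27, far=0.19; AND[a·b] → w = 0.0513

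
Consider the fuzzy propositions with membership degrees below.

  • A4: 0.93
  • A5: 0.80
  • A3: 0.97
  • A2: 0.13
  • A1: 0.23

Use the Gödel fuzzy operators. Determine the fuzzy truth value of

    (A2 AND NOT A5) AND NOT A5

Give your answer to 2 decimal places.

NOT A5 = 1 − 0.80 = 0.20
A2 AND NOT A5 = min(a, b) on (0.13, 0.20) = 0.13
NOT A5 = 1 − 0.80 = 0.20
(A2 AND NOT A5) AND NOT A5 = min(a, b) on (0.13, 0.20) = 0.13

0.13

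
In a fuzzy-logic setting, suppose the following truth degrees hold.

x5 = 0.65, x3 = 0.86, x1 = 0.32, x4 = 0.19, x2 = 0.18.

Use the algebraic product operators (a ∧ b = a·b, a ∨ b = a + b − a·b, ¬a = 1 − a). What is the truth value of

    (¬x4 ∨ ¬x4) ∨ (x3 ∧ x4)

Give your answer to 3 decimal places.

¬x4 = 1 − 0.1900 = 0.8100
¬x4 = 1 − 0.1900 = 0.8100
¬x4 ∨ ¬x4 = a + b − a·b on (0.8100, 0.8100) = 0.9639
x3 ∧ x4 = a·b on (0.8600, 0.1900) = 0.1634
(¬x4 ∨ ¬x4) ∨ (x3 ∧ x4) = a + b − a·b on (0.9639, 0.1634) = 0.9698

0.970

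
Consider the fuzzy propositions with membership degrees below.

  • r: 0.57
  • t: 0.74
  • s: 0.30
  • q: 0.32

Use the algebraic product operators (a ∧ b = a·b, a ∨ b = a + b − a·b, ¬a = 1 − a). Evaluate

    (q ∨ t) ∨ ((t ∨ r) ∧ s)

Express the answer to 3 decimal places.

q ∨ t = a + b − a·b on (0.3200, 0.7400) = 0.8232
t ∨ r = a + b − a·b on (0.7400, 0.5700) = 0.8882
(t ∨ r) ∧ s = a·b on (0.8882, 0.3000) = 0.2665
(q ∨ t) ∨ ((t ∨ r) ∧ s) = a + b − a·b on (0.8232, 0.2665) = 0.8703

0.870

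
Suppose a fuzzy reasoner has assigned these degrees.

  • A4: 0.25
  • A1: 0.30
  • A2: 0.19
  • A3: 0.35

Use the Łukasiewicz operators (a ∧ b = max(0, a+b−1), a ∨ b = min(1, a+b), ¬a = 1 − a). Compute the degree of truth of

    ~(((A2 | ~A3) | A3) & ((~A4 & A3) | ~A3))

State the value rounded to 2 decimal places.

~A3 = 1 − 0.35 = 0.65
A2 | ~A3 = min(1, a+b) on (0.19, 0.65) = 0.84
(A2 | ~A3) | A3 = min(1, a+b) on (0.84, 0.35) = 1.00
~A4 = 1 − 0.25 = 0.75
~A4 & A3 = max(0, a+b−1) on (0.75, 0.35) = 0.10
~A3 = 1 − 0.35 = 0.65
(~A4 & A3) | ~A3 = min(1, a+b) on (0.10, 0.65) = 0.75
((A2 | ~A3) | A3) & ((~A4 & A3) | ~A3) = max(0, a+b−1) on (1.00, 0.75) = 0.75
~(((A2 | ~A3) | A3) & ((~A4 & A3) | ~A3)) = 1 − 0.75 = 0.25

0.25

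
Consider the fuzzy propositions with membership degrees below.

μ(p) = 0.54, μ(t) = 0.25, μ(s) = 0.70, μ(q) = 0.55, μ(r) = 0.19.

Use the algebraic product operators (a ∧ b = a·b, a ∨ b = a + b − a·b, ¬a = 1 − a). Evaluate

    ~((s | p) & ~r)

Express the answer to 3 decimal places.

s | p = a + b − a·b on (0.7000, 0.5400) = 0.8620
~r = 1 − 0.1900 = 0.8100
(s | p) & ~r = a·b on (0.8620, 0.8100) = 0.6982
~((s | p) & ~r) = 1 − 0.6982 = 0.3018

0.302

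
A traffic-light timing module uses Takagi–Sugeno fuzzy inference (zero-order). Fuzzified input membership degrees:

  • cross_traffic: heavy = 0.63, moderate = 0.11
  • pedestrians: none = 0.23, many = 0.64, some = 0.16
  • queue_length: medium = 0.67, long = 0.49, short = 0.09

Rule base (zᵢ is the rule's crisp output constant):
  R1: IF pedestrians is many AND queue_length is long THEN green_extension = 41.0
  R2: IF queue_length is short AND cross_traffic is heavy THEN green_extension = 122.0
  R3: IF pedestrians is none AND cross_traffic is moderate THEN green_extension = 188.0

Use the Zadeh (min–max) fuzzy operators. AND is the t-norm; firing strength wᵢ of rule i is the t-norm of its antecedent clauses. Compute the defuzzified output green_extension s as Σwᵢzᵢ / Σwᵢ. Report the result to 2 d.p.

75.00

R1 (z=41.0): many=0.64, long=0.49; AND[min(a, b)] → w = 0.49
R2 (z=122.0): short=0.09, heavy=0.63; AND[min(a, b)] → w = 0.09
R3 (z=188.0): none=0.23, moderate=0.11; AND[min(a, b)] → w = 0.11
Weighted average = (0.49·41.0 + 0.09·122.0 + 0.11·188.0) / (0.49 + 0.09 + 0.11)
  = 51.7500 / 0.6900 = 75.00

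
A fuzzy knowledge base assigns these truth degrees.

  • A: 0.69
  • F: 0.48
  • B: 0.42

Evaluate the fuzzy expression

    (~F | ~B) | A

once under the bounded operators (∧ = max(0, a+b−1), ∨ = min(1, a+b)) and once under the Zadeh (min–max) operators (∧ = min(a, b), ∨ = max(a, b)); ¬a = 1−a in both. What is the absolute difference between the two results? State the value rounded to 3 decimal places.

Under bounded:
  ~F = 1 − 0.48 = 0.52
  ~B = 1 − 0.42 = 0.58
  ~F | ~B = min(1, a+b) on (0.52, 0.58) = 1.00
  (~F | ~B) | A = min(1, a+b) on (1.00, 0.69) = 1.00
  → value = 1.0000
Under Zadeh (min–max):
  ~F = 1 − 0.48 = 0.52
  ~B = 1 − 0.42 = 0.58
  ~F | ~B = max(a, b) on (0.52, 0.58) = 0.58
  (~F | ~B) | A = max(a, b) on (0.58, 0.69) = 0.69
  → value = 0.6900
|1.0000 − 0.6900| = 0.310

0.310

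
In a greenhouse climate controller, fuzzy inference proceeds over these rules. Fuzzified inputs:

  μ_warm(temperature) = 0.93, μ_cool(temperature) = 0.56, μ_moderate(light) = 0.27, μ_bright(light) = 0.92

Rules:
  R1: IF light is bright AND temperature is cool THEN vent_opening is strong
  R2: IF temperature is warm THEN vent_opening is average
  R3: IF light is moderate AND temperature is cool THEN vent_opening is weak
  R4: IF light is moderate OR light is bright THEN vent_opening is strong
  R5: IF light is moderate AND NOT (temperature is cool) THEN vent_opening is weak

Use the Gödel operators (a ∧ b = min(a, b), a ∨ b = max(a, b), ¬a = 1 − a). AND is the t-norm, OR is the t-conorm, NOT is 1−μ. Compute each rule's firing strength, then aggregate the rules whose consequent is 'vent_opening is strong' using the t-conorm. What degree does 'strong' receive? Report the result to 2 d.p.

R1: bright=0.92, cool=0.56; AND[min(a, b)] → w = 0.56
R2: warm=0.93 → w = 0.93
R3: moderate=0.27, cool=0.56; AND[min(a, b)] → w = 0.27
R4: moderate=0.27, bright=0.92; OR[max(a, b)] → w = 0.92
R5: moderate=0.27, ¬cool=1−0.56=0.44; AND[min(a, b)] → w = 0.27
Rules with consequent 'strong': {R1, R4} → strengths 0.56, 0.92
Aggregate via t-conorm [max(a, b)]: 0.92

0.92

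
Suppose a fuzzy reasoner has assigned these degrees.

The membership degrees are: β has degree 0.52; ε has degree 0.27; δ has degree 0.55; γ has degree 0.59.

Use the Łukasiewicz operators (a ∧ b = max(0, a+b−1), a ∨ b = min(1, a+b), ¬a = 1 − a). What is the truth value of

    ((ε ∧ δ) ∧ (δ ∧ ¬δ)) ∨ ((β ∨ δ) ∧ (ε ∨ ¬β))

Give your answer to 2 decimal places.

ε ∧ δ = max(0, a+b−1) on (0.27, 0.55) = 0.00
¬δ = 1 − 0.55 = 0.45
δ ∧ ¬δ = max(0, a+b−1) on (0.55, 0.45) = 0.00
(ε ∧ δ) ∧ (δ ∧ ¬δ) = max(0, a+b−1) on (0.00, 0.00) = 0.00
β ∨ δ = min(1, a+b) on (0.52, 0.55) = 1.00
¬β = 1 − 0.52 = 0.48
ε ∨ ¬β = min(1, a+b) on (0.27, 0.48) = 0.75
(β ∨ δ) ∧ (ε ∨ ¬β) = max(0, a+b−1) on (1.00, 0.75) = 0.75
((ε ∧ δ) ∧ (δ ∧ ¬δ)) ∨ ((β ∨ δ) ∧ (ε ∨ ¬β)) = min(1, a+b) on (0.00, 0.75) = 0.75

0.75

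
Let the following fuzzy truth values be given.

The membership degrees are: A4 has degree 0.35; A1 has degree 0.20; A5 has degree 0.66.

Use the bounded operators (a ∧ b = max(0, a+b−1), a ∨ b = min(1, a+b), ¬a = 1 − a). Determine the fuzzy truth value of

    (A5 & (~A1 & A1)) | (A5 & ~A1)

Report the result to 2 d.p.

~A1 = 1 − 0.20 = 0.80
~A1 & A1 = max(0, a+b−1) on (0.80, 0.20) = 0.00
A5 & (~A1 & A1) = max(0, a+b−1) on (0.66, 0.00) = 0.00
~A1 = 1 − 0.20 = 0.80
A5 & ~A1 = max(0, a+b−1) on (0.66, 0.80) = 0.46
(A5 & (~A1 & A1)) | (A5 & ~A1) = min(1, a+b) on (0.00, 0.46) = 0.46

0.46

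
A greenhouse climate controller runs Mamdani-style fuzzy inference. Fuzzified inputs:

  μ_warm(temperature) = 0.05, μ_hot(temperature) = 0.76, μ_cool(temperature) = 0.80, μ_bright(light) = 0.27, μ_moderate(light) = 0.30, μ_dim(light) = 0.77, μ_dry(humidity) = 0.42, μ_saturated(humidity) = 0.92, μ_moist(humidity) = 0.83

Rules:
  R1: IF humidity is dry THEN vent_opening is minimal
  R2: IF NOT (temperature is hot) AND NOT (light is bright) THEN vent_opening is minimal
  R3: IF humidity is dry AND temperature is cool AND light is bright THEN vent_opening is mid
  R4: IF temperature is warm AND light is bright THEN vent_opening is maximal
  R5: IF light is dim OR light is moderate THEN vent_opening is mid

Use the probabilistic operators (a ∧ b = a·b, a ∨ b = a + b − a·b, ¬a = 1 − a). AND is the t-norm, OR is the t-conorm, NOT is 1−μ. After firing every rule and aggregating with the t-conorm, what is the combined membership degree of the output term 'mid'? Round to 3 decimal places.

0.854

R1: dry=0.42 → w = 0.4200
R2: ¬hot=1−0.76=0.24, ¬bright=1−0.27=0.73; AND[a·b] → w = 0.1752
R3: dry=0.42, cool=0.80, bright=0.27; AND[a·b] → w = 0.0907
R4: warm=0.05, bright=0.27; AND[a·b] → w = 0.0135
R5: dim=0.77, moderate=0.30; OR[a + b − a·b] → w = 0.8390
Rules with consequent 'mid': {R3, R5} → strengths 0.0907, 0.8390
Aggregate via t-conorm [a + b − a·b]: 0.8536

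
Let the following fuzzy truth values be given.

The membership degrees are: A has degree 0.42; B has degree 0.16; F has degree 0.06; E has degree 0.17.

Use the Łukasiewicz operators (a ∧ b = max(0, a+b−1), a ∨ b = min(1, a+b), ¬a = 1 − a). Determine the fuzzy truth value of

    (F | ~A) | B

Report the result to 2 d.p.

0.80

~A = 1 − 0.42 = 0.58
F | ~A = min(1, a+b) on (0.06, 0.58) = 0.64
(F | ~A) | B = min(1, a+b) on (0.64, 0.16) = 0.80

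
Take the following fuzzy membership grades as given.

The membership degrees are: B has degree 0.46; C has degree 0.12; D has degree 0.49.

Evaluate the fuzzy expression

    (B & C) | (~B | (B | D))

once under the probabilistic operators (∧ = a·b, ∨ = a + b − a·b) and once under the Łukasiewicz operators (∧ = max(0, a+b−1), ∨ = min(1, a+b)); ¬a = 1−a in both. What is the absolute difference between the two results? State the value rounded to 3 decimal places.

Under probabilistic:
  B & C = a·b on (0.4600, 0.1200) = 0.0552
  ~B = 1 − 0.4600 = 0.5400
  B | D = a + b − a·b on (0.4600, 0.4900) = 0.7246
  ~B | (B | D) = a + b − a·b on (0.5400, 0.7246) = 0.8733
  (B & C) | (~B | (B | D)) = a + b − a·b on (0.0552, 0.8733) = 0.8803
  → value = 0.8803
Under Łukasiewicz:
  B & C = max(0, a+b−1) on (0.46, 0.12) = 0.00
  ~B = 1 − 0.46 = 0.54
  B | D = min(1, a+b) on (0.46, 0.49) = 0.95
  ~B | (B | D) = min(1, a+b) on (0.54, 0.95) = 1.00
  (B & C) | (~B | (B | D)) = min(1, a+b) on (0.00, 1.00) = 1.00
  → value = 1.0000
|0.8803 − 1.0000| = 0.120

0.120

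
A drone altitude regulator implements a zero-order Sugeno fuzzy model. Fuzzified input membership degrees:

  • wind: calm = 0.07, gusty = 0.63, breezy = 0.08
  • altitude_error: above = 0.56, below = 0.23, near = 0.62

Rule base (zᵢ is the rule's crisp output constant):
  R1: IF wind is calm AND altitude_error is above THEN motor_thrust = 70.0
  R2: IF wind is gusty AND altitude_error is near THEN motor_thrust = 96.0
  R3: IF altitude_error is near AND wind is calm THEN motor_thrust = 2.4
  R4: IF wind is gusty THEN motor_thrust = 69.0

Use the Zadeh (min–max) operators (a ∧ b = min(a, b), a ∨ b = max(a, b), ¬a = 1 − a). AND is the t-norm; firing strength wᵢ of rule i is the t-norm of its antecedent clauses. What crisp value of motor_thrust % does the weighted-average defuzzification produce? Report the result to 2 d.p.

R1 (z=70.0): calm=0.07, above=0.56; AND[min(a, b)] → w = 0.07
R2 (z=96.0): gusty=0.63, near=0.62; AND[min(a, b)] → w = 0.62
R3 (z=2.4): near=0.62, calm=0.07; AND[min(a, b)] → w = 0.07
R4 (z=69.0): gusty=0.63 → w = 0.63
Weighted average = (0.07·70.0 + 0.62·96.0 + 0.07·2.4 + 0.63·69.0) / (0.07 + 0.62 + 0.07 + 0.63)
  = 108.0580 / 1.3900 = 77.74

77.74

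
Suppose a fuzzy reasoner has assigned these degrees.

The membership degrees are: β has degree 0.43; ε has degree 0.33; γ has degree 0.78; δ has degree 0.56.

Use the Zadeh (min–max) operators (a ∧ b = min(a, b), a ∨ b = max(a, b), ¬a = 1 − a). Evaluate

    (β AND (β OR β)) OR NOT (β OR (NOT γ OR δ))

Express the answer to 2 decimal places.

0.44

β OR β = max(a, b) on (0.43, 0.43) = 0.43
β AND (β OR β) = min(a, b) on (0.43, 0.43) = 0.43
NOT γ = 1 − 0.78 = 0.22
NOT γ OR δ = max(a, b) on (0.22, 0.56) = 0.56
β OR (NOT γ OR δ) = max(a, b) on (0.43, 0.56) = 0.56
NOT (β OR (NOT γ OR δ)) = 1 − 0.56 = 0.44
(β AND (β OR β)) OR NOT (β OR (NOT γ OR δ)) = max(a, b) on (0.43, 0.44) = 0.44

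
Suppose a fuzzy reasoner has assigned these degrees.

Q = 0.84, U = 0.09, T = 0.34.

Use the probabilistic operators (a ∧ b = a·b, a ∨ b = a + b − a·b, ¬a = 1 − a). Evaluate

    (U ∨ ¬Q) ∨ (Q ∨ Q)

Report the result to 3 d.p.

¬Q = 1 − 0.8400 = 0.1600
U ∨ ¬Q = a + b − a·b on (0.0900, 0.1600) = 0.2356
Q ∨ Q = a + b − a·b on (0.8400, 0.8400) = 0.9744
(U ∨ ¬Q) ∨ (Q ∨ Q) = a + b − a·b on (0.2356, 0.9744) = 0.9804

0.980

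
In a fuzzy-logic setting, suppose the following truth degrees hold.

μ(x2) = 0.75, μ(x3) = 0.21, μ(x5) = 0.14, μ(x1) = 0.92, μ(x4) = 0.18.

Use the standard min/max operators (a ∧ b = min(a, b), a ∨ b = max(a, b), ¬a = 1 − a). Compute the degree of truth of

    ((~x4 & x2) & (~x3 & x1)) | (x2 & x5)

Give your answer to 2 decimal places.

0.75

~x4 = 1 − 0.18 = 0.82
~x4 & x2 = min(a, b) on (0.82, 0.75) = 0.75
~x3 = 1 − 0.21 = 0.79
~x3 & x1 = min(a, b) on (0.79, 0.92) = 0.79
(~x4 & x2) & (~x3 & x1) = min(a, b) on (0.75, 0.79) = 0.75
x2 & x5 = min(a, b) on (0.75, 0.14) = 0.14
((~x4 & x2) & (~x3 & x1)) | (x2 & x5) = max(a, b) on (0.75, 0.14) = 0.75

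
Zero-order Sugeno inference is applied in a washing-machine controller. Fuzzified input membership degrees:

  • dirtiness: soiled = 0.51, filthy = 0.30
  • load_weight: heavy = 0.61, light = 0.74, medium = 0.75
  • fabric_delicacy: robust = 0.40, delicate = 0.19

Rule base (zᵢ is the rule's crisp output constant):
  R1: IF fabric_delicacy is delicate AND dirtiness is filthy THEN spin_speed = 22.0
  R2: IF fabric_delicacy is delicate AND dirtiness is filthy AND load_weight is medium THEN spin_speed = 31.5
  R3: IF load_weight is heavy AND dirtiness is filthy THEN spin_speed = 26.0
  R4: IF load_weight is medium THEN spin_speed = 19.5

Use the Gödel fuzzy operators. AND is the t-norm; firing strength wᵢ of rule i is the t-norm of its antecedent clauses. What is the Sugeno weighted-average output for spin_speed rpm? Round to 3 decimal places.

R1 (z=22.0): delicate=0.19, filthy=0.30; AND[min(a, b)] → w = 0.19
R2 (z=31.5): delicate=0.19, filthy=0.30, medium=0.75; AND[min(a, b)] → w = 0.19
R3 (z=26.0): heavy=0.61, filthy=0.30; AND[min(a, b)] → w = 0.30
R4 (z=19.5): medium=0.75 → w = 0.75
Weighted average = (0.19·22.0 + 0.19·31.5 + 0.30·26.0 + 0.75·19.5) / (0.19 + 0.19 + 0.30 + 0.75)
  = 32.5900 / 1.4300 = 22.790

22.790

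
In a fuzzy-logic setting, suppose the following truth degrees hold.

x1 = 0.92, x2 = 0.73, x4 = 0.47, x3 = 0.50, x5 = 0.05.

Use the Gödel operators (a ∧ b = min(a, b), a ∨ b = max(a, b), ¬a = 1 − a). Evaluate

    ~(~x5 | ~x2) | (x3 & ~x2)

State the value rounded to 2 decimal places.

0.27

~x5 = 1 − 0.05 = 0.95
~x2 = 1 − 0.73 = 0.27
~x5 | ~x2 = max(a, b) on (0.95, 0.27) = 0.95
~(~x5 | ~x2) = 1 − 0.95 = 0.05
~x2 = 1 − 0.73 = 0.27
x3 & ~x2 = min(a, b) on (0.50, 0.27) = 0.27
~(~x5 | ~x2) | (x3 & ~x2) = max(a, b) on (0.05, 0.27) = 0.27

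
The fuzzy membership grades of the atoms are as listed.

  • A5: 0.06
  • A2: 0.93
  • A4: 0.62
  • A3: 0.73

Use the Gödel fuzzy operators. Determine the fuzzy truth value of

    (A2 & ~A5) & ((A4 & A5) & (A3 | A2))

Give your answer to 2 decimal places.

0.06

~A5 = 1 − 0.06 = 0.94
A2 & ~A5 = min(a, b) on (0.93, 0.94) = 0.93
A4 & A5 = min(a, b) on (0.62, 0.06) = 0.06
A3 | A2 = max(a, b) on (0.73, 0.93) = 0.93
(A4 & A5) & (A3 | A2) = min(a, b) on (0.06, 0.93) = 0.06
(A2 & ~A5) & ((A4 & A5) & (A3 | A2)) = min(a, b) on (0.93, 0.06) = 0.06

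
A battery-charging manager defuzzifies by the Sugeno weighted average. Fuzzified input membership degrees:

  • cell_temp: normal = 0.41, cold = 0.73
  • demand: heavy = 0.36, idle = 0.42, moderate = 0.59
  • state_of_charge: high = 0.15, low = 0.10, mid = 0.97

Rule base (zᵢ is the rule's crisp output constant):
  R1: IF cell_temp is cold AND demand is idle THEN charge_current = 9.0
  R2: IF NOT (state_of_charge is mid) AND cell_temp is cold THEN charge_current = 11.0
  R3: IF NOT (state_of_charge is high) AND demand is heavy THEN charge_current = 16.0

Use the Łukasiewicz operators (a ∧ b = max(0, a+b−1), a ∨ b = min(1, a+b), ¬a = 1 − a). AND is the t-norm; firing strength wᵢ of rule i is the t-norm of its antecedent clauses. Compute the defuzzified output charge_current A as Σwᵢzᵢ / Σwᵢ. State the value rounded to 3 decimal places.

13.083

R1 (z=9.0): cold=0.73, idle=0.42; AND[max(0, a+b−1)] → w = 0.15
R2 (z=11.0): ¬mid=1−0.97=0.03, cold=0.73; AND[max(0, a+b−1)] → w = 0.00
R3 (z=16.0): ¬high=1−0.15=0.85, heavy=0.36; AND[max(0, a+b−1)] → w = 0.21
Weighted average = (0.15·9.0 + 0.00·11.0 + 0.21·16.0) / (0.15 + 0.00 + 0.21)
  = 4.7100 / 0.3600 = 13.083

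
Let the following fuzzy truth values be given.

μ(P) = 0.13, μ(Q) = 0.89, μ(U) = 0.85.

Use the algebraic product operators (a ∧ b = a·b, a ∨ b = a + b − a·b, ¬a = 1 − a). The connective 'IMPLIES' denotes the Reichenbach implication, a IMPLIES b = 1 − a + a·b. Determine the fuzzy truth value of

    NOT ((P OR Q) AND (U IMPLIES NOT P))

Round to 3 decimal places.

P OR Q = a + b − a·b on (0.1300, 0.8900) = 0.9043
NOT P = 1 − 0.1300 = 0.8700
U IMPLIES NOT P  [Reichenbach: 1 − a + a·b] with a=0.8500, b=0.8700 → 0.8895
(P OR Q) AND (U IMPLIES NOT P) = a·b on (0.9043, 0.8895) = 0.8044
NOT ((P OR Q) AND (U IMPLIES NOT P)) = 1 − 0.8044 = 0.1956

0.196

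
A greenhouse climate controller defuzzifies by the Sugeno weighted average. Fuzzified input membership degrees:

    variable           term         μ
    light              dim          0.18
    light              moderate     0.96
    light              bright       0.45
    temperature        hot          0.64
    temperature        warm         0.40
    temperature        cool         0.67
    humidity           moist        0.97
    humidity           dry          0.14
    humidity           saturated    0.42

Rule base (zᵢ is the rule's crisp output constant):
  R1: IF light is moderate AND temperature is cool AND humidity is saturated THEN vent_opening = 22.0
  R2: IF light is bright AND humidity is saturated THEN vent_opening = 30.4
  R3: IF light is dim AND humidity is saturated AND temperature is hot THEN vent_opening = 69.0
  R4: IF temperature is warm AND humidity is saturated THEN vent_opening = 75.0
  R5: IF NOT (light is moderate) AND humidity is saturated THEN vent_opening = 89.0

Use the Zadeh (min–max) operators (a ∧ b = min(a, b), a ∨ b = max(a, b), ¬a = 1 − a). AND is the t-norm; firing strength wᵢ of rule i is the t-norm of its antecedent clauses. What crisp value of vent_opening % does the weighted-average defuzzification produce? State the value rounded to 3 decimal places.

46.567

R1 (z=22.0): moderate=0.96, cool=0.67, saturated=0.42; AND[min(a, b)] → w = 0.42
R2 (z=30.4): bright=0.45, saturated=0.42; AND[min(a, b)] → w = 0.42
R3 (z=69.0): dim=0.18, saturated=0.42, hot=0.64; AND[min(a, b)] → w = 0.18
R4 (z=75.0): warm=0.40, saturated=0.42; AND[min(a, b)] → w = 0.40
R5 (z=89.0): ¬moderate=1−0.96=0.04, saturated=0.42; AND[min(a, b)] → w = 0.04
Weighted average = (0.42·22.0 + 0.42·30.4 + 0.18·69.0 + 0.40·75.0 + 0.04·89.0) / (0.42 + 0.42 + 0.18 + 0.40 + 0.04)
  = 67.9880 / 1.4600 = 46.567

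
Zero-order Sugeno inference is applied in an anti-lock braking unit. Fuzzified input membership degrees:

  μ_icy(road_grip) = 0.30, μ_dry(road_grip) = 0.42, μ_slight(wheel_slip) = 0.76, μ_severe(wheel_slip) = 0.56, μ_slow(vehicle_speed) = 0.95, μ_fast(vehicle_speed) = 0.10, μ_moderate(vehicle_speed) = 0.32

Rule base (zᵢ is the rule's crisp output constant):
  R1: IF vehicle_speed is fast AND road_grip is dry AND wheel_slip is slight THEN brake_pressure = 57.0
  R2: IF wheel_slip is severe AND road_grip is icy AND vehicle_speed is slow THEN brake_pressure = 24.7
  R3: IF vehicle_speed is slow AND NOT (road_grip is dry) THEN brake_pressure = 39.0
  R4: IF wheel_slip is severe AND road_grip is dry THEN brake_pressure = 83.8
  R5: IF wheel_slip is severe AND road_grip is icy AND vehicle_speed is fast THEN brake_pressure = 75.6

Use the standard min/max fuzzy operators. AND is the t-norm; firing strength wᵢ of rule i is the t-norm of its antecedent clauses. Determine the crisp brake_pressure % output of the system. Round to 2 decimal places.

52.32

R1 (z=57.0): fast=0.10, dry=0.42, slight=0.76; AND[min(a, b)] → w = 0.10
R2 (z=24.7): severe=0.56, icy=0.30, slow=0.95; AND[min(a, b)] → w = 0.30
R3 (z=39.0): slow=0.95, ¬dry=1−0.42=0.58; AND[min(a, b)] → w = 0.58
R4 (z=83.8): severe=0.56, dry=0.42; AND[min(a, b)] → w = 0.42
R5 (z=75.6): severe=0.56, icy=0.30, fast=0.10; AND[min(a, b)] → w = 0.10
Weighted average = (0.10·57.0 + 0.30·24.7 + 0.58·39.0 + 0.42·83.8 + 0.10·75.6) / (0.10 + 0.30 + 0.58 + 0.42 + 0.10)
  = 78.4860 / 1.5000 = 52.32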